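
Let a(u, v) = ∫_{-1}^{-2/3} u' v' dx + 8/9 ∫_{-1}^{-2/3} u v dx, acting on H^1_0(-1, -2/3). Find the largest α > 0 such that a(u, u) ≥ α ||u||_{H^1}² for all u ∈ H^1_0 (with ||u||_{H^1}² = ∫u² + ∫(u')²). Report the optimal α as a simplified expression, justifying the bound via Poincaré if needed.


α = (8 + 81*π^2)/(9*(1 + 9*π^2))

Coercivity of a(·,·) on H^1_0(-1, -2/3) means a(u, u) ≥ α ||u||_{H^1}² for every u ∈ H^1_0.
The interval has length L = 1/3, and Poincaré/coercivity depend only on L. Here a(u, u) = ∫(u')² + (8/9)·∫u².
Here 0 < c = 8/9 < 1. The condition a(u,u) ≥ α||u||_{H^1}² reads (1−α)∫(u')² ≥ (α−c)∫u². Any admissible α is ≤ 1 (rapidly oscillating u have ∫u²/∫(u')² → 0), and α = 1 would force 0 ≥ (1−c)∫u², impossible since c < 1; so 1−α > 0. By the sharp Poincaré inequality on H^1_0 of an interval of length L, ∫(u')² ≥ (π/L)²∫u² with equality for the first sine mode sin(π(x−x₀)/L) (x₀ the left endpoint), so the inequality holds for all u iff (1−α)(π/L)² ≥ α − c, i.e. α ≤ ((π/L)² + c)/((π/L)² + 1) = (1 + c(L/π)²)/(1 + (L/π)²). With (π/L)² = 9*π^2 and c = 8/9, the largest admissible constant is α = ((π/L)² + c)/((π/L)² + 1).
Simplifying, α = (8 + 81*π^2)/(9*(1 + 9*π^2)).


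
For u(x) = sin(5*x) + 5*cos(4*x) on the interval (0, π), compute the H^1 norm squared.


||u||_{H^1(0,π)}^2 = 1700/9 + 451*π/2

u'(x) = -20*sin(4*x) + 5*cos(5*x).
Expand u² and (u')² and integrate term by term on (0, π), using: for integers n ≥ 1, ∫_0^π sin²(nx) dx = ∫_0^π cos²(nx) dx = π/2; for n ≠ n', ∫_0^π sin(nx)sin(n'x) dx = ∫_0^π cos(nx)cos(n'x) dx = 0; and by product-to-sum, ∫_0^π sin(nx)cos(n'x) dx = ½∫_0^π [sin((n+n')x) + sin((n−n')x)] dx, which is 0 when n+n' is even and 2n/(n²−n'²) when n+n' is odd (it need not vanish on (0, π)).
  u² squared terms: (5)²·∫cos(4x)² dx = 25·π/2 = 25*π/2;  (1)²·∫sin(5x)² dx = 1·π/2 = π/2.
  u² cross terms: 2·(5)·(1)·∫cos(4x)·sin(5x) dx = 10·(10/9) = 100/9.
  So ∫_0^π u² dx = 25*π/2 + π/2 + 100/9 = 100/9 + 13*π.
  (u')² squared terms: (-20)²·∫sin(4x)² dx = 400·π/2 = 200*π;  (5)²·∫cos(5x)² dx = 25·π/2 = 25*π/2.
  (u')² cross terms: 2·(-20)·(5)·∫sin(4x)·cos(5x) dx = -200·(-8/9) = 1600/9.
  So ∫_0^π (u')² dx = 200*π + 25*π/2 + 1600/9 = 1600/9 + 425*π/2.
||u||_{H^1}^2 = (100/9 + 13*π) + (1600/9 + 425*π/2) = 1700/9 + 451*π/2.


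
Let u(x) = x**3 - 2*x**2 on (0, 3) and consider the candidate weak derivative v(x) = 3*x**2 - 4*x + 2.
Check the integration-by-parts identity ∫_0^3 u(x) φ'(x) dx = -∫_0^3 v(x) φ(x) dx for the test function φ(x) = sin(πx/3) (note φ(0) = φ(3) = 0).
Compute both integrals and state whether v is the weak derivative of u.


LHS = -45/π + 324/π^3, RHS = -57/π + 324/π^3. No, v is not the weak derivative of u.

u(x) = x**3 - 2*x**2, classical derivative u'(x) = 3*x**2 - 4*x.
φ(x) = sin(πx/3), so φ'(x) = π*cos(π*x/3)/3.
Note φ(0) = φ(3) = 0, so the boundary term u·φ vanishes.
LHS = ∫_0^3 u(x) φ'(x) dx = ∫_0^3 (π*x^3*cos(π*x/3)/3 - 2*π*x^2*cos(π*x/3)/3) dx. Term by term:
  ∫_0^3 -2*π*x^2*cos(π*x/3)/3 dx = 36/π;  ∫_0^3 π*x^3*cos(π*x/3)/3 dx = -81/π + 324/π^3.
Sum: 36/π + -81/π + 324/π^3 = -45/π + 324/π^3.
So LHS = -45/π + 324/π^3.
∫_0^3 v(x) φ(x) dx = ∫_0^3 (3*x^2*sin(π*x/3) - 4*x*sin(π*x/3) + 2*sin(π*x/3)) dx. Term by term:
  ∫_0^3 2*sin(π*x/3) dx = 12/π;  ∫_0^3 -4*x*sin(π*x/3) dx = -36/π;  ∫_0^3 3*x^2*sin(π*x/3) dx = -324/π^3 + 81/π.
Sum: 12/π − 36/π + -324/π^3 + 81/π = -324/π^3 + 57/π.
So RHS = -∫_0^3 v(x) φ(x) dx = -57/π + 324/π^3.
LHS − RHS = 12/π ≠ 0, so the identity fails.
(For a valid weak derivative the identity must hold for EVERY test function, in particular this one. The failure shows v is NOT the weak derivative of u.)
Correct weak derivative would be u'(x) = 3*x**2 - 4*x.


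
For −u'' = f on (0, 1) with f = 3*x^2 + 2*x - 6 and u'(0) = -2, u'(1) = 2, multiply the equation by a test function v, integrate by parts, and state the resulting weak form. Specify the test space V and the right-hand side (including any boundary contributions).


V = H^1(0, 1) (v unrestricted at boundary; u is determined up to an additive constant); weak form: ∫_0^1 u'v' dx = ∫_0^1 (3*x^2 + 2*x - 6) v dx + 2·v(1) + 2·v(0) for all v ∈ V.

Multiply both sides by a test function v and integrate from 0 to 1:
  ∫_0^1 −u''(x) v(x) dx = ∫_0^1 f(x) v(x) dx.
Integrate the LHS by parts once:
  ∫_0^1 −u'' v dx = −[u'(x) v(x)]_0^1 + ∫_0^1 u'(x) v'(x) dx.
Thus ∫_0^1 u'(x) v'(x) dx = ∫_0^1 f(x) v(x) dx + [u'(x) v(x)]_0^1.
Choose V so that boundary terms are either known or forced to vanish.
u has inhomogeneous Neumann u'(0) = -2, u'(1) = 2. [u' v]_0^1 = (2)·v(1) − (-2)·v(0) = 2·v(1) + 2·v(0). Take V = H^1(0, 1); boundary term becomes part of RHS.
Weak formulation: find u (satisfying any essential BC) such that ∫_0^1 u'(x) v'(x) dx = ∫_0^1 f v dx + 2·v(1) + 2·v(0) for all v ∈ V (Neumann data are natural BCs: they enter the RHS as boundary terms).
Substituting f(x) = 3*x^2 + 2*x - 6, the right-hand side is ∫_0^1 (3*x^2 + 2*x - 6) v dx + 2·v(1) + 2·v(0).
Compatibility check (pure Neumann): taking v ≡ 1 ∈ V gives 0 = ∫_0^1 f dx + (2) − (-2), i.e. ∫_0^1 f dx must equal u'(0) − u'(1) = -4. Indeed ∫_0^1 (3*x^2 + 2*x - 6) dx = -4, so the data are compatible. The solution is then unique only up to an additive constant (fix it e.g. by requiring ∫_0^1 u dx = 0).


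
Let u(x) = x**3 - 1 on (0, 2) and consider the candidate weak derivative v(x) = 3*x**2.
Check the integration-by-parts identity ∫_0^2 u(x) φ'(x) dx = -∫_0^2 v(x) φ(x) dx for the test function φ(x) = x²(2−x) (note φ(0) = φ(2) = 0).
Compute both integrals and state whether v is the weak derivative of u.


LHS = -32/5, RHS = -32/5. Yes, v = u' weakly.

u(x) = x**3 - 1, classical derivative u'(x) = 3*x**2.
φ(x) = x²(2−x), so φ'(x) = x*(4 - 3*x).
Note φ(0) = φ(2) = 0, so the boundary term u·φ vanishes.
LHS = ∫_0^2 u(x) φ'(x) dx = ∫_0^2 (-3*x^5 + 4*x^4 + 3*x^2 - 4*x) dx. Term by term:
  ∫_0^2 -3*x^5 dx = -32;  ∫_0^2 4*x^4 dx = 128/5;  ∫_0^2 3*x^2 dx = 8;
  ∫_0^2 -4*x dx = -8.
Sum: -32 + 128/5 + 8 − 8 = -32/5.
So LHS = -32/5.
∫_0^2 v(x) φ(x) dx = ∫_0^2 (-3*x^5 + 6*x^4) dx. Term by term:
  ∫_0^2 -3*x^5 dx = -32;  ∫_0^2 6*x^4 dx = 192/5.
Sum: -32 + 192/5 = 32/5.
So RHS = -∫_0^2 v(x) φ(x) dx = -32/5.
LHS = RHS, so the identity holds for this test φ.
Moreover u is smooth here and v(x) = u'(x) = 3*x**2 pointwise, so the identity holds for every test function. Hence v is the weak derivative of u.


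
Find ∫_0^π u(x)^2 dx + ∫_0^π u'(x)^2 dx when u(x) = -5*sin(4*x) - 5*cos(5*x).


||u||_{H^1(0,π)}^2 = -10400/9 + 1075*π/2

u'(x) = 25*sin(5*x) - 20*cos(4*x).
Expand u² and (u')² and integrate term by term on (0, π), using: for integers n ≥ 1, ∫_0^π sin²(nx) dx = ∫_0^π cos²(nx) dx = π/2; for n ≠ n', ∫_0^π sin(nx)sin(n'x) dx = ∫_0^π cos(nx)cos(n'x) dx = 0; and by product-to-sum, ∫_0^π sin(nx)cos(n'x) dx = ½∫_0^π [sin((n+n')x) + sin((n−n')x)] dx, which is 0 when n+n' is even and 2n/(n²−n'²) when n+n' is odd (it need not vanish on (0, π)).
  u² squared terms: (-5)²·∫cos(5x)² dx = 25·π/2 = 25*π/2;  (-5)²·∫sin(4x)² dx = 25·π/2 = 25*π/2.
  u² cross terms: 2·(-5)·(-5)·∫cos(5x)·sin(4x) dx = 50·(-8/9) = -400/9.
  So ∫_0^π u² dx = 25*π/2 + 25*π/2 − 400/9 = -400/9 + 25*π.
  (u')² squared terms: (-20)²·∫cos(4x)² dx = 400·π/2 = 200*π;  (25)²·∫sin(5x)² dx = 625·π/2 = 625*π/2.
  (u')² cross terms: 2·(-20)·(25)·∫cos(4x)·sin(5x) dx = -1000·(10/9) = -10000/9.
  So ∫_0^π (u')² dx = 200*π + 625*π/2 − 10000/9 = -10000/9 + 1025*π/2.
||u||_{H^1}^2 = (-400/9 + 25*π) + (-10000/9 + 1025*π/2) = -10400/9 + 1075*π/2.


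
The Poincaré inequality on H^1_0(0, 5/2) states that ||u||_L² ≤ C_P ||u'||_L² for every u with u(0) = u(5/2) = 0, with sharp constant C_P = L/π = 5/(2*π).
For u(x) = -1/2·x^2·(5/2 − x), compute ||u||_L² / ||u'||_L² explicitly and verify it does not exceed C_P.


||u||_L² / ||u'||_L² = 5*sqrt(14)/28 < C_P = 5/(2*π).

u(x) = -1/2·x^2·(5/2 − x), so u'(x) = x*(3*x - 5)/2.
u(x) = -1/2·x^2·(5/2 − x) vanishes at x = 0 and x = 5/2, so u ∈ H^1_0(0, 5/2). Differentiate via the product rule and integrate the resulting polynomials term by term.
  ∫_0^5/2 u² dx = ∫_0^5/2 (x^6/4 - 5*x^5/4 + 25*x^4/16) dx. Term by term:
    ∫_0^5/2 x^6/4 dx = 78125/3584;  ∫_0^5/2 -5*x^5/4 dx = -78125/1536;  ∫_0^5/2 25*x^4/16 dx = 15625/512.
  Sum: 78125/3584 − 78125/1536 + 15625/512 = 15625/10752.
  ∫_0^5/2 (u')² dx = ∫_0^5/2 (9*x^4/4 - 15*x^3/2 + 25*x^2/4) dx. Term by term:
    ∫_0^5/2 9*x^4/4 dx = 5625/128;  ∫_0^5/2 -15*x^3/2 dx = -9375/128;  ∫_0^5/2 25*x^2/4 dx = 3125/96.
  Sum: 5625/128 − 9375/128 + 3125/96 = 625/192.
∫_0^5/2 u² dx = 15625/10752, so ||u||_L² = 125*sqrt(42)/672.
∫_0^5/2 (u')² dx = 625/192, so ||u'||_L² = 25*sqrt(3)/24.
Ratio ||u||_L² / ||u'||_L² = 5*sqrt(14)/28.
Sharp Poincaré constant on H^1_0(0, 5/2) is C_P = L/π = 5/(2*π), achieved by sin(2*π/5·x).
A polynomial bump cannot attain the sharp Poincaré constant (only the first sine eigenfunction does), so the ratio is strictly less than C_P, consistent with ||u||_L² ≤ C_P ||u'||_L².


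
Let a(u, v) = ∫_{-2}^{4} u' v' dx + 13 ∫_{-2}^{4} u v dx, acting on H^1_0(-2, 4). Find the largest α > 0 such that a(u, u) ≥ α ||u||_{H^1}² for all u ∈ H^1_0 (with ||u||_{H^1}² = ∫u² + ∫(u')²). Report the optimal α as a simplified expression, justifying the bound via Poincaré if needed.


α = 1

Coercivity of a(·,·) on H^1_0(-2, 4) means a(u, u) ≥ α ||u||_{H^1}² for every u ∈ H^1_0.
The interval has length L = 6, and Poincaré/coercivity depend only on L. Here a(u, u) = ∫(u')² + (13)·∫u².
Here c = 13 ≥ 1, so a(u,u) = ∫(u')² + c∫u² ≥ ∫(u')² + ∫u² = ||u||_{H^1}², i.e. α = 1 works. No larger α is possible: a(u,u) ≥ α||u||_{H^1}² means (1−α)∫(u')² ≥ (α−c)∫u², and for the modes u_n = sin(nπ(x−x₀)/L) (x₀ the left endpoint) one has ∫u_n²/∫(u_n')² = (L/(nπ))² → 0, so a(u_n,u_n)/||u_n||_{H^1}² → 1. Hence the optimal constant is α = 1.
Therefore α = 1.


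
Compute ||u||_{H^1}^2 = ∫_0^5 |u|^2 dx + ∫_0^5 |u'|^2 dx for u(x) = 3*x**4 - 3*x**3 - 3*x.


||u||_{H^1}^2 = 62320385/28

The H^1 norm (squared) on an interval (0, L) is
  ||u||_{H^1}^2 = ∫_0^L u(x)^2 dx + ∫_0^L u'(x)^2 dx.
Compute u'(x) = 12*x**3 - 9*x**2 - 3.
Then u(x)^2 = 9*x**8 - 18*x**7 + 9*x**6 - 18*x**5 + 18*x**4 + 9*x**2 and u'(x)^2 = 144*x**6 - 216*x**5 + 81*x**4 - 72*x**3 + 54*x**2 + 9.
Integrate each monomial from 0 to 5 using ∫_0^5 c·x^n dx = c·5^(n+1)/(n+1):
  ∫_0^5 u(x)^2 dx = ∫_0^5 (9*x^8 - 18*x^7 + 9*x^6 - 18*x^5 + 18*x^4 + 9*x^2) dx. Term by term:
    ∫_0^5 9*x^8 dx = 1953125;  ∫_0^5 -18*x^7 dx = -3515625/4;  ∫_0^5 9*x^6 dx = 703125/7;
    ∫_0^5 -18*x^5 dx = -46875;  ∫_0^5 18*x^4 dx = 11250;  ∫_0^5 9*x^2 dx = 375.
  Sum: 1953125 − 3515625/4 + 703125/7 − 46875 + 11250 + 375 = 31903625/28.
  ∫_0^5 u'(x)^2 dx = ∫_0^5 (144*x^6 - 216*x^5 + 81*x^4 - 72*x^3 + 54*x^2 + 9) dx. Term by term:
    ∫_0^5 144*x^6 dx = 11250000/7;  ∫_0^5 -216*x^5 dx = -562500;  ∫_0^5 81*x^4 dx = 50625;
    ∫_0^5 -72*x^3 dx = -11250;  ∫_0^5 54*x^2 dx = 2250;  ∫_0^5 9 dx = 45.
  Sum: 11250000/7 − 562500 + 50625 − 11250 + 2250 + 45 = 7604190/7.
Adding: ||u||_{H^1}^2 = 31903625/28 + 7604190/7 = 62320385/28.


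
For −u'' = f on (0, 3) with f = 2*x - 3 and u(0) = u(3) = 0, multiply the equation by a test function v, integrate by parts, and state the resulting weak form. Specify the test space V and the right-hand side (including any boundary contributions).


V = H^1_0(0, 3) (so v(0) = v(3) = 0); weak form: ∫_0^3 u'v' dx = ∫_0^3 (2*x - 3) v dx for all v ∈ V.

Multiply both sides by a test function v and integrate from 0 to 3:
  ∫_0^3 −u''(x) v(x) dx = ∫_0^3 f(x) v(x) dx.
Integrate the LHS by parts once:
  ∫_0^3 −u'' v dx = −[u'(x) v(x)]_0^3 + ∫_0^3 u'(x) v'(x) dx.
Thus ∫_0^3 u'(x) v'(x) dx = ∫_0^3 f(x) v(x) dx + [u'(x) v(x)]_0^3.
Choose V so that boundary terms are either known or forced to vanish.
u is Dirichlet: u(0) = u(3) = 0. Let V = H^1_0(0, 3); then v(0) = v(3) = 0, and [u' v]_0^3 = 0.
Weak formulation: find u (satisfying any essential BC) such that ∫_0^3 u'(x) v'(x) dx = ∫_0^3 f v dx for all v ∈ V.
Substituting f(x) = 2*x - 3, the right-hand side is ∫_0^3 (2*x - 3) v dx.


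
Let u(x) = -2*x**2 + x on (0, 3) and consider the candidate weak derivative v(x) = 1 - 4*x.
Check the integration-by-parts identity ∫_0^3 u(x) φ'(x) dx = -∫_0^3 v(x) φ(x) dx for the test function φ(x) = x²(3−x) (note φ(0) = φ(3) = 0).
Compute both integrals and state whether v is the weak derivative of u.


LHS = 837/20, RHS = 837/20. Yes, v = u' weakly.

u(x) = -2*x**2 + x, classical derivative u'(x) = 1 - 4*x.
φ(x) = x²(3−x), so φ'(x) = 3*x*(2 - x).
Note φ(0) = φ(3) = 0, so the boundary term u·φ vanishes.
LHS = ∫_0^3 u(x) φ'(x) dx = ∫_0^3 (6*x^4 - 15*x^3 + 6*x^2) dx. Term by term:
  ∫_0^3 6*x^4 dx = 1458/5;  ∫_0^3 -15*x^3 dx = -1215/4;  ∫_0^3 6*x^2 dx = 54.
Sum: 1458/5 − 1215/4 + 54 = 837/20.
So LHS = 837/20.
∫_0^3 v(x) φ(x) dx = ∫_0^3 (4*x^4 - 13*x^3 + 3*x^2) dx. Term by term:
  ∫_0^3 4*x^4 dx = 972/5;  ∫_0^3 -13*x^3 dx = -1053/4;  ∫_0^3 3*x^2 dx = 27.
Sum: 972/5 − 1053/4 + 27 = -837/20.
So RHS = -∫_0^3 v(x) φ(x) dx = 837/20.
LHS = RHS, so the identity holds for this test φ.
Moreover u is smooth here and v(x) = u'(x) = 1 - 4*x pointwise, so the identity holds for every test function. Hence v is the weak derivative of u.


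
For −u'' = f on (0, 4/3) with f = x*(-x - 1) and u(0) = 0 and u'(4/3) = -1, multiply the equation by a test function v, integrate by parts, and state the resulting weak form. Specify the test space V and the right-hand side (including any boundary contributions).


V = {v ∈ H^1(0, 4/3) : v(0) = 0} (test functions vanish at x = 0 where u is specified); weak form: ∫_0^4/3 u'v' dx = ∫_0^4/3 (x*(-x - 1)) v dx − v(4/3) for all v ∈ V.

Multiply both sides by a test function v and integrate from 0 to 4/3:
  ∫_0^4/3 −u''(x) v(x) dx = ∫_0^4/3 f(x) v(x) dx.
Integrate the LHS by parts once:
  ∫_0^4/3 −u'' v dx = −[u'(x) v(x)]_0^4/3 + ∫_0^4/3 u'(x) v'(x) dx.
Thus ∫_0^4/3 u'(x) v'(x) dx = ∫_0^4/3 f(x) v(x) dx + [u'(x) v(x)]_0^4/3.
Choose V so that boundary terms are either known or forced to vanish.
Mixed BC: u(0) = 0 (Dirichlet) and u'(4/3) = -1 (Neumann). Define V = {v ∈ H^1(0, 4/3) : v(0) = 0}. Then [u' v]_0^4/3 = u'(4/3)·v(4/3) − u'(0)·0 = − v(4/3).
Weak formulation: find u (satisfying any essential BC) such that ∫_0^4/3 u'(x) v'(x) dx = ∫_0^4/3 f v dx − v(4/3) for all v ∈ V (Dirichlet at 0 absorbed into V; Neumann datum at x = 4/3 contributes the boundary term).
Substituting f(x) = x*(-x - 1), the right-hand side is ∫_0^4/3 (x*(-x - 1)) v dx − v(4/3).


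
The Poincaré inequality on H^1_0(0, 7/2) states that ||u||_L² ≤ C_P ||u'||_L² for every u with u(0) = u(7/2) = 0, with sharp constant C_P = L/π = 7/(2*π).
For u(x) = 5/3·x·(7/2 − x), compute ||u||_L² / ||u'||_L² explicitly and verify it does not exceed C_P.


||u||_L² / ||u'||_L² = 7*sqrt(10)/20 < C_P = 7/(2*π).

u(x) = 5/3·x·(7/2 − x), so u'(x) = 35/6 - 10*x/3.
u(x) = 5/3·x·(7/2 − x) vanishes at x = 0 and x = 7/2, so u ∈ H^1_0(0, 7/2). Differentiate via the product rule and integrate the resulting polynomials term by term.
  ∫_0^7/2 u² dx = ∫_0^7/2 (25*x^4/9 - 175*x^3/9 + 1225*x^2/36) dx. Term by term:
    ∫_0^7/2 25*x^4/9 dx = 84035/288;  ∫_0^7/2 -175*x^3/9 dx = -420175/576;  ∫_0^7/2 1225*x^2/36 dx = 420175/864.
  Sum: 84035/288 − 420175/576 + 420175/864 = 84035/1728.
  ∫_0^7/2 (u')² dx = ∫_0^7/2 (100*x^2/9 - 350*x/9 + 1225/36) dx. Term by term:
    ∫_0^7/2 100*x^2/9 dx = 8575/54;  ∫_0^7/2 -350*x/9 dx = -8575/36;  ∫_0^7/2 1225/36 dx = 8575/72.
  Sum: 8575/54 − 8575/36 + 8575/72 = 8575/216.
∫_0^7/2 u² dx = 84035/1728, so ||u||_L² = 49*sqrt(105)/72.
∫_0^7/2 (u')² dx = 8575/216, so ||u'||_L² = 35*sqrt(42)/36.
Ratio ||u||_L² / ||u'||_L² = 7*sqrt(10)/20.
Sharp Poincaré constant on H^1_0(0, 7/2) is C_P = L/π = 7/(2*π), achieved by sin(2*π/7·x).
A polynomial bump cannot attain the sharp Poincaré constant (only the first sine eigenfunction does), so the ratio is strictly less than C_P, consistent with ||u||_L² ≤ C_P ||u'||_L².


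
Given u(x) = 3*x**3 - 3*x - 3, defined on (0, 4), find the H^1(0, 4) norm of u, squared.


||u||_{H^1}^2 = 1122504/35

The H^1 norm (squared) on an interval (0, L) is
  ||u||_{H^1}^2 = ∫_0^L u(x)^2 dx + ∫_0^L u'(x)^2 dx.
Compute u'(x) = 9*x**2 - 3.
Then u(x)^2 = 9*x**6 - 18*x**4 - 18*x**3 + 9*x**2 + 18*x + 9 and u'(x)^2 = 81*x**4 - 54*x**2 + 9.
Integrate each monomial from 0 to 4 using ∫_0^4 c·x^n dx = c·4^(n+1)/(n+1):
  ∫_0^4 u(x)^2 dx = ∫_0^4 (9*x^6 - 18*x^4 - 18*x^3 + 9*x^2 + 18*x + 9) dx. Term by term:
    ∫_0^4 9*x^6 dx = 147456/7;  ∫_0^4 -18*x^4 dx = -18432/5;  ∫_0^4 -18*x^3 dx = -1152;
    ∫_0^4 9*x^2 dx = 192;  ∫_0^4 18*x dx = 144;  ∫_0^4 9 dx = 36.
  Sum: 147456/7 − 18432/5 − 1152 + 192 + 144 + 36 = 580956/35.
  ∫_0^4 u'(x)^2 dx = ∫_0^4 (81*x^4 - 54*x^2 + 9) dx. Term by term:
    ∫_0^4 81*x^4 dx = 82944/5;  ∫_0^4 -54*x^2 dx = -1152;  ∫_0^4 9 dx = 36.
  Sum: 82944/5 − 1152 + 36 = 77364/5.
Adding: ||u||_{H^1}^2 = 580956/35 + 77364/5 = 1122504/35.


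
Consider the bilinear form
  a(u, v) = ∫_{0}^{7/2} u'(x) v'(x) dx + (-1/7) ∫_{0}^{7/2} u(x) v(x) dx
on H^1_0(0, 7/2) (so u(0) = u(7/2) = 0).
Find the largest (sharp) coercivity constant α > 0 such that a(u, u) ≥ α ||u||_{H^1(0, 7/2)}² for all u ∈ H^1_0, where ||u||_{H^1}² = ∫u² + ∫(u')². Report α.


α = (-7 + 4*π^2)/(4*π^2 + 49)

Coercivity of a(·,·) on H^1_0(0, 7/2) means a(u, u) ≥ α ||u||_{H^1}² for every u ∈ H^1_0.
The interval has length L = 7/2, and Poincaré/coercivity depend only on L. Here a(u, u) = ∫(u')² + (-1/7)·∫u².
Here c = -1/7 < 0 with |c| < (π/L)² = 4*π^2/49, so coercivity still holds. The condition a(u,u) ≥ α||u||_{H^1}² reads (1−α)∫(u')² ≥ (α−c)∫u². Any admissible α is ≤ 1 (rapidly oscillating u have ∫u²/∫(u')² → 0), and α = 1 would force 0 ≥ (1−c)∫u², impossible since c < 1; so 1−α > 0. By the sharp Poincaré inequality on H^1_0 of an interval of length L, ∫(u')² ≥ (π/L)²∫u² with equality for the first sine mode sin(π(x−x₀)/L) (x₀ the left endpoint), so the inequality holds for all u iff (1−α)(π/L)² ≥ α − c, i.e. α ≤ ((π/L)² + c)/((π/L)² + 1) = (1 + c(L/π)²)/(1 + (L/π)²). (Direct route, valid since c ≤ 0: Poincaré gives c∫u² ≥ c(L/π)²∫(u')², so a(u,u) ≥ (1 + c(L/π)²)∫(u')², while ||u||_{H^1}² ≤ (1 + (L/π)²)∫(u')²; dividing yields the same α.) With (π/L)² = 4*π^2/49 and c = -1/7, the largest admissible constant is α = ((π/L)² + c)/((π/L)² + 1).
Simplifying, α = (-7 + 4*π^2)/(4*π^2 + 49).


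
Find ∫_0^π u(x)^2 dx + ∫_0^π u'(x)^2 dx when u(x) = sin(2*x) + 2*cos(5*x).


||u||_{H^1(0,π)}^2 = -416/21 + 109*π/2

u'(x) = -10*sin(5*x) + 2*cos(2*x).
Expand u² and (u')² and integrate term by term on (0, π), using: for integers n ≥ 1, ∫_0^π sin²(nx) dx = ∫_0^π cos²(nx) dx = π/2; for n ≠ n', ∫_0^π sin(nx)sin(n'x) dx = ∫_0^π cos(nx)cos(n'x) dx = 0; and by product-to-sum, ∫_0^π sin(nx)cos(n'x) dx = ½∫_0^π [sin((n+n')x) + sin((n−n')x)] dx, which is 0 when n+n' is even and 2n/(n²−n'²) when n+n' is odd (it need not vanish on (0, π)).
  u² squared terms: (2)²·∫cos(5x)² dx = 4·π/2 = 2*π;  (1)²·∫sin(2x)² dx = 1·π/2 = π/2.
  u² cross terms: 2·(2)·(1)·∫cos(5x)·sin(2x) dx = 4·(-4/21) = -16/21.
  So ∫_0^π u² dx = 2*π + π/2 − 16/21 = -16/21 + 5*π/2.
  (u')² squared terms: (-10)²·∫sin(5x)² dx = 100·π/2 = 50*π;  (2)²·∫cos(2x)² dx = 4·π/2 = 2*π.
  (u')² cross terms: 2·(-10)·(2)·∫sin(5x)·cos(2x) dx = -40·(10/21) = -400/21.
  So ∫_0^π (u')² dx = 50*π + 2*π − 400/21 = -400/21 + 52*π.
||u||_{H^1}^2 = (-16/21 + 5*π/2) + (-400/21 + 52*π) = -416/21 + 109*π/2.


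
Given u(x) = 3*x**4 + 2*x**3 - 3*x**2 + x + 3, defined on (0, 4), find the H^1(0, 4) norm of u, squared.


||u||_{H^1}^2 = 77818232/105

The H^1 norm (squared) on an interval (0, L) is
  ||u||_{H^1}^2 = ∫_0^L u(x)^2 dx + ∫_0^L u'(x)^2 dx.
Compute u'(x) = 12*x**3 + 6*x**2 - 6*x + 1.
Then u(x)^2 = 9*x**8 + 12*x**7 - 14*x**6 - 6*x**5 + 31*x**4 + 6*x**3 - 17*x**2 + 6*x + 9 and u'(x)^2 = 144*x**6 + 144*x**5 - 108*x**4 - 48*x**3 + 48*x**2 - 12*x + 1.
Integrate each monomial from 0 to 4 using ∫_0^4 c·x^n dx = c·4^(n+1)/(n+1):
  ∫_0^4 u(x)^2 dx = ∫_0^4 (9*x^8 + 12*x^7 - 14*x^6 - 6*x^5 + 31*x^4 + 6*x^3 - 17*x^2 + 6*x + 9) dx. Term by term:
    ∫_0^4 9*x^8 dx = 262144;  ∫_0^4 12*x^7 dx = 98304;  ∫_0^4 -14*x^6 dx = -32768;
    ∫_0^4 -6*x^5 dx = -4096;  ∫_0^4 31*x^4 dx = 31744/5;  ∫_0^4 6*x^3 dx = 384;
    ∫_0^4 -17*x^2 dx = -1088/3;  ∫_0^4 6*x dx = 48;  ∫_0^4 9 dx = 36.
  Sum: 262144 + 98304 − 32768 − 4096 + 31744/5 + 384 − 1088/3 + 48 + 36 = 4950572/15.
  ∫_0^4 u'(x)^2 dx = ∫_0^4 (144*x^6 + 144*x^5 - 108*x^4 - 48*x^3 + 48*x^2 - 12*x + 1) dx. Term by term:
    ∫_0^4 144*x^6 dx = 2359296/7;  ∫_0^4 144*x^5 dx = 98304;  ∫_0^4 -108*x^4 dx = -110592/5;
    ∫_0^4 -48*x^3 dx = -3072;  ∫_0^4 48*x^2 dx = 1024;  ∫_0^4 -12*x dx = -96;
    ∫_0^4 1 dx = 4.
  Sum: 2359296/7 + 98304 − 110592/5 − 3072 + 1024 − 96 + 4 = 14388076/35.
Adding: ||u||_{H^1}^2 = 4950572/15 + 14388076/35 = 77818232/105.


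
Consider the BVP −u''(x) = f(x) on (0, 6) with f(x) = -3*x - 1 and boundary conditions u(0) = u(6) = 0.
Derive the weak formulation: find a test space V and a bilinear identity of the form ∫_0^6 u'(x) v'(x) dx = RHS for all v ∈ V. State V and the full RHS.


V = H^1_0(0, 6) (so v(0) = v(6) = 0); weak form: ∫_0^6 u'v' dx = ∫_0^6 (-3*x - 1) v dx for all v ∈ V.

Multiply both sides by a test function v and integrate from 0 to 6:
  ∫_0^6 −u''(x) v(x) dx = ∫_0^6 f(x) v(x) dx.
Integrate the LHS by parts once:
  ∫_0^6 −u'' v dx = −[u'(x) v(x)]_0^6 + ∫_0^6 u'(x) v'(x) dx.
Thus ∫_0^6 u'(x) v'(x) dx = ∫_0^6 f(x) v(x) dx + [u'(x) v(x)]_0^6.
Choose V so that boundary terms are either known or forced to vanish.
u is Dirichlet: u(0) = u(6) = 0. Let V = H^1_0(0, 6); then v(0) = v(6) = 0, and [u' v]_0^6 = 0.
Weak formulation: find u (satisfying any essential BC) such that ∫_0^6 u'(x) v'(x) dx = ∫_0^6 f v dx for all v ∈ V.
Substituting f(x) = -3*x - 1, the right-hand side is ∫_0^6 (-3*x - 1) v dx.


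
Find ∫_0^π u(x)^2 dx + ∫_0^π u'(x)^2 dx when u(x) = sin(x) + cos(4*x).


||u||_{H^1(0,π)}^2 = -68/15 + 19*π/2

u'(x) = -4*sin(4*x) + cos(x).
Expand u² and (u')² and integrate term by term on (0, π), using: for integers n ≥ 1, ∫_0^π sin²(nx) dx = ∫_0^π cos²(nx) dx = π/2; for n ≠ n', ∫_0^π sin(nx)sin(n'x) dx = ∫_0^π cos(nx)cos(n'x) dx = 0; and by product-to-sum, ∫_0^π sin(nx)cos(n'x) dx = ½∫_0^π [sin((n+n')x) + sin((n−n')x)] dx, which is 0 when n+n' is even and 2n/(n²−n'²) when n+n' is odd (it need not vanish on (0, π)).
  u² squared terms: (1)²·∫cos(4x)² dx = 1·π/2 = π/2;  (1)²·∫sin(x)² dx = 1·π/2 = π/2.
  u² cross terms: 2·(1)·(1)·∫cos(4x)·sin(x) dx = 2·(-2/15) = -4/15.
  So ∫_0^π u² dx = π/2 + π/2 − 4/15 = -4/15 + π.
  (u')² squared terms: (-4)²·∫sin(4x)² dx = 16·π/2 = 8*π;  (1)²·∫cos(x)² dx = 1·π/2 = π/2.
  (u')² cross terms: 2·(-4)·(1)·∫sin(4x)·cos(x) dx = -8·(8/15) = -64/15.
  So ∫_0^π (u')² dx = 8*π + π/2 − 64/15 = -64/15 + 17*π/2.
||u||_{H^1}^2 = (-4/15 + π) + (-64/15 + 17*π/2) = -68/15 + 19*π/2.


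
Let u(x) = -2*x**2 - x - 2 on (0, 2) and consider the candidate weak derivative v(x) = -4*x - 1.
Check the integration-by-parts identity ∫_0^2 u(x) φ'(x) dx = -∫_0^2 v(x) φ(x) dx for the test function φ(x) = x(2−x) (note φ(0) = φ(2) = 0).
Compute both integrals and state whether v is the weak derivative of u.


LHS = 20/3, RHS = 20/3. Yes, v = u' weakly.

u(x) = -2*x**2 - x - 2, classical derivative u'(x) = -4*x - 1.
φ(x) = x(2−x), so φ'(x) = 2 - 2*x.
Note φ(0) = φ(2) = 0, so the boundary term u·φ vanishes.
LHS = ∫_0^2 u(x) φ'(x) dx = ∫_0^2 (4*x^3 - 2*x^2 + 2*x - 4) dx. Term by term:
  ∫_0^2 4*x^3 dx = 16;  ∫_0^2 -2*x^2 dx = -16/3;  ∫_0^2 2*x dx = 4;
  ∫_0^2 -4 dx = -8.
Sum: 16 − 16/3 + 4 − 8 = 20/3.
So LHS = 20/3.
∫_0^2 v(x) φ(x) dx = ∫_0^2 (4*x^3 - 7*x^2 - 2*x) dx. Term by term:
  ∫_0^2 4*x^3 dx = 16;  ∫_0^2 -7*x^2 dx = -56/3;  ∫_0^2 -2*x dx = -4.
Sum: 16 − 56/3 − 4 = -20/3.
So RHS = -∫_0^2 v(x) φ(x) dx = 20/3.
LHS = RHS, so the identity holds for this test φ.
Moreover u is smooth here and v(x) = u'(x) = -4*x - 1 pointwise, so the identity holds for every test function. Hence v is the weak derivative of u.


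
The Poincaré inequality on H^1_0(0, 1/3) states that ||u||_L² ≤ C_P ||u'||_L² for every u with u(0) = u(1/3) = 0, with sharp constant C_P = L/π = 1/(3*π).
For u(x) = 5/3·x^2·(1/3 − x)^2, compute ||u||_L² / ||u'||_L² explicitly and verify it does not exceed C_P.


||u||_L² / ||u'||_L² = sqrt(3)/18 < C_P = 1/(3*π).

u(x) = 5/3·x^2·(1/3 − x)^2, so u'(x) = 10*x*(3*x - 1)*(6*x - 1)/27.
u(x) = 5/3·x^2·(1/3 − x)^2 vanishes at x = 0 and x = 1/3, so u ∈ H^1_0(0, 1/3). Differentiate via the product rule and integrate the resulting polynomials term by term.
  ∫_0^1/3 u² dx = ∫_0^1/3 (25*x^8/9 - 100*x^7/27 + 50*x^6/27 - 100*x^5/243 + 25*x^4/729) dx. Term by term:
    ∫_0^1/3 25*x^8/9 dx = 25/1594323;  ∫_0^1/3 -100*x^7/27 dx = -25/354294;  ∫_0^1/3 50*x^6/27 dx = 50/413343;
    ∫_0^1/3 -100*x^5/243 dx = -50/531441;  ∫_0^1/3 25*x^4/729 dx = 5/177147.
  Sum: 25/1594323 − 25/354294 + 50/413343 − 50/531441 + 5/177147 = 5/22320522.
  ∫_0^1/3 (u')² dx = ∫_0^1/3 (400*x^6/9 - 400*x^5/9 + 1300*x^4/81 - 200*x^3/81 + 100*x^2/729) dx. Term by term:
    ∫_0^1/3 400*x^6/9 dx = 400/137781;  ∫_0^1/3 -400*x^5/9 dx = -200/19683;  ∫_0^1/3 1300*x^4/81 dx = 260/19683;
    ∫_0^1/3 -200*x^3/81 dx = -50/6561;  ∫_0^1/3 100*x^2/729 dx = 100/59049.
  Sum: 400/137781 − 200/19683 + 260/19683 − 50/6561 + 100/59049 = 10/413343.
∫_0^1/3 u² dx = 5/22320522, so ||u||_L² = sqrt(210)/30618.
∫_0^1/3 (u')² dx = 10/413343, so ||u'||_L² = sqrt(70)/1701.
Ratio ||u||_L² / ||u'||_L² = sqrt(3)/18.
Sharp Poincaré constant on H^1_0(0, 1/3) is C_P = L/π = 1/(3*π), achieved by sin(3*π·x).
A polynomial bump cannot attain the sharp Poincaré constant (only the first sine eigenfunction does), so the ratio is strictly less than C_P, consistent with ||u||_L² ≤ C_P ||u'||_L².


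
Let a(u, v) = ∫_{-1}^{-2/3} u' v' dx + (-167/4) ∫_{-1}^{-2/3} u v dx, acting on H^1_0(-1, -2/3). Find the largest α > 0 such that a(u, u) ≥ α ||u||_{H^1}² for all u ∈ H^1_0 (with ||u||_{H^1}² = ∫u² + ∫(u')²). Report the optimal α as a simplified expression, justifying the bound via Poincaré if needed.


α = (-167 + 36*π^2)/(4*(1 + 9*π^2))

Coercivity of a(·,·) on H^1_0(-1, -2/3) means a(u, u) ≥ α ||u||_{H^1}² for every u ∈ H^1_0.
The interval has length L = 1/3, and Poincaré/coercivity depend only on L. Here a(u, u) = ∫(u')² + (-167/4)·∫u².
Here c = -167/4 < 0 with |c| < (π/L)² = 9*π^2, so coercivity still holds. The condition a(u,u) ≥ α||u||_{H^1}² reads (1−α)∫(u')² ≥ (α−c)∫u². Any admissible α is ≤ 1 (rapidly oscillating u have ∫u²/∫(u')² → 0), and α = 1 would force 0 ≥ (1−c)∫u², impossible since c < 1; so 1−α > 0. By the sharp Poincaré inequality on H^1_0 of an interval of length L, ∫(u')² ≥ (π/L)²∫u² with equality for the first sine mode sin(π(x−x₀)/L) (x₀ the left endpoint), so the inequality holds for all u iff (1−α)(π/L)² ≥ α − c, i.e. α ≤ ((π/L)² + c)/((π/L)² + 1) = (1 + c(L/π)²)/(1 + (L/π)²). (Direct route, valid since c ≤ 0: Poincaré gives c∫u² ≥ c(L/π)²∫(u')², so a(u,u) ≥ (1 + c(L/π)²)∫(u')², while ||u||_{H^1}² ≤ (1 + (L/π)²)∫(u')²; dividing yields the same α.) With (π/L)² = 9*π^2 and c = -167/4, the largest admissible constant is α = ((π/L)² + c)/((π/L)² + 1).
Simplifying, α = (-167 + 36*π^2)/(4*(1 + 9*π^2)).


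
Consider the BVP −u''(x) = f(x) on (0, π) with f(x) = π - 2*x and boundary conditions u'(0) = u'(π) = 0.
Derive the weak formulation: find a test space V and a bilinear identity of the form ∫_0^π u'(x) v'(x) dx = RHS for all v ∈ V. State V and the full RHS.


V = H^1(0, π) (no boundary constraint on v; u is determined up to an additive constant); weak form: ∫_0^π u'v' dx = ∫_0^π (π - 2*x) v dx for all v ∈ V.

Multiply both sides by a test function v and integrate from 0 to π:
  ∫_0^π −u''(x) v(x) dx = ∫_0^π f(x) v(x) dx.
Integrate the LHS by parts once:
  ∫_0^π −u'' v dx = −[u'(x) v(x)]_0^π + ∫_0^π u'(x) v'(x) dx.
Thus ∫_0^π u'(x) v'(x) dx = ∫_0^π f(x) v(x) dx + [u'(x) v(x)]_0^π.
Choose V so that boundary terms are either known or forced to vanish.
u has homogeneous Neumann: u'(0) = u'(π) = 0. So [u' v]_0^π = 0·v(π) − 0·v(0) = 0 for any v; take V = H^1(0, π).
Weak formulation: find u (satisfying any essential BC) such that ∫_0^π u'(x) v'(x) dx = ∫_0^π f v dx for all v ∈ V (homogeneous Neumann, so boundary terms vanish).
Substituting f(x) = π - 2*x, the right-hand side is ∫_0^π (π - 2*x) v dx.
Compatibility check (pure Neumann): taking v ≡ 1 ∈ V gives 0 = ∫_0^π f dx + (0) − (0), i.e. ∫_0^π f dx must equal u'(0) − u'(π) = 0. Indeed ∫_0^π (π - 2*x) dx = 0, so the data are compatible. The solution is then unique only up to an additive constant (fix it e.g. by requiring ∫_0^π u dx = 0).


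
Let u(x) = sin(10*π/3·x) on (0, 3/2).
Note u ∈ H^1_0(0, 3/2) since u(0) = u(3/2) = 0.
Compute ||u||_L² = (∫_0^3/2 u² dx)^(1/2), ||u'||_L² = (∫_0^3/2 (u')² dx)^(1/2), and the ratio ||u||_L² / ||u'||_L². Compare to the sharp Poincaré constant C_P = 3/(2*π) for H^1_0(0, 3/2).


||u||_L² / ||u'||_L² = 3/(10*π) < C_P = 3/(2*π).

u(x) = sin(10*π/3·x), so u'(x) = 10*π*cos(10*π*x/3)/3.
Writing u(x) = A·sin(kπx/L) with A = 1 and k = 5, use ∫_0^L sin²(kπx/L) dx = L/2 and ∫_0^L cos²(kπx/L) dx = L/2.
u² = 1·sin²(10*π/3·x) and (u')² = 100*π^2/9·cos²(10*π/3·x), and each of sin², cos² integrates to L/2 = 3/4 over (0, 3/2).
∫_0^3/2 u² dx = 3/4, so ||u||_L² = sqrt(3)/2.
∫_0^3/2 (u')² dx = 25*π^2/3, so ||u'||_L² = 5*sqrt(3)*π/3.
Ratio ||u||_L² / ||u'||_L² = 3/(10*π).
Sharp Poincaré constant on H^1_0(0, 3/2) is C_P = L/π = 3/(2*π), achieved by sin(2*π/3·x).
This is the k = 5 harmonic; the ratio L/(kπ) is strictly less than C_P = L/π, consistent with the sharp inequality ||u||_L² ≤ C_P ||u'||_L².


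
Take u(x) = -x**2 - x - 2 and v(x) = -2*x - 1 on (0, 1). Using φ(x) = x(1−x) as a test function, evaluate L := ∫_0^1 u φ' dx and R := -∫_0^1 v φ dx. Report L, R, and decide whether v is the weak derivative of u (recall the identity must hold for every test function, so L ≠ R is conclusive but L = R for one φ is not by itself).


LHS = 1/3, RHS = 1/3. Yes, v = u' weakly.

u(x) = -x**2 - x - 2, classical derivative u'(x) = -2*x - 1.
φ(x) = x(1−x), so φ'(x) = 1 - 2*x.
Note φ(0) = φ(1) = 0, so the boundary term u·φ vanishes.
LHS = ∫_0^1 u(x) φ'(x) dx = ∫_0^1 (2*x^3 + x^2 + 3*x - 2) dx. Term by term:
  ∫_0^1 2*x^3 dx = 1/2;  ∫_0^1 x^2 dx = 1/3;  ∫_0^1 3*x dx = 3/2;
  ∫_0^1 -2 dx = -2.
Sum: 1/2 + 1/3 + 3/2 − 2 = 1/3.
So LHS = 1/3.
∫_0^1 v(x) φ(x) dx = ∫_0^1 (2*x^3 - x^2 - x) dx. Term by term:
  ∫_0^1 2*x^3 dx = 1/2;  ∫_0^1 -x^2 dx = -1/3;  ∫_0^1 -x dx = -1/2.
Sum: 1/2 − 1/3 − 1/2 = -1/3.
So RHS = -∫_0^1 v(x) φ(x) dx = 1/3.
LHS = RHS, so the identity holds for this test φ.
Moreover u is smooth here and v(x) = u'(x) = -2*x - 1 pointwise, so the identity holds for every test function. Hence v is the weak derivative of u.


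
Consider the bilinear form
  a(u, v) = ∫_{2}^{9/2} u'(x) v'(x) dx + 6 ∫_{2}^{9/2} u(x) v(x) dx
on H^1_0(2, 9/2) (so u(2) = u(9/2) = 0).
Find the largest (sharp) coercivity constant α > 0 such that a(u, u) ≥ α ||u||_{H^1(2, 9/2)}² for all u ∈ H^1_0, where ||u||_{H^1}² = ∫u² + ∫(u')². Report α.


α = 1

Coercivity of a(·,·) on H^1_0(2, 9/2) means a(u, u) ≥ α ||u||_{H^1}² for every u ∈ H^1_0.
The interval has length L = 5/2, and Poincaré/coercivity depend only on L. Here a(u, u) = ∫(u')² + (6)·∫u².
Here c = 6 ≥ 1, so a(u,u) = ∫(u')² + c∫u² ≥ ∫(u')² + ∫u² = ||u||_{H^1}², i.e. α = 1 works. No larger α is possible: a(u,u) ≥ α||u||_{H^1}² means (1−α)∫(u')² ≥ (α−c)∫u², and for the modes u_n = sin(nπ(x−x₀)/L) (x₀ the left endpoint) one has ∫u_n²/∫(u_n')² = (L/(nπ))² → 0, so a(u_n,u_n)/||u_n||_{H^1}² → 1. Hence the optimal constant is α = 1.
Therefore α = 1.


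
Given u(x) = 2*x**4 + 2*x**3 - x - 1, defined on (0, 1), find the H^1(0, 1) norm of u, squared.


||u||_{H^1}^2 = 8324/315

The H^1 norm (squared) on an interval (0, L) is
  ||u||_{H^1}^2 = ∫_0^L u(x)^2 dx + ∫_0^L u'(x)^2 dx.
Compute u'(x) = 8*x**3 + 6*x**2 - 1.
Then u(x)^2 = 4*x**8 + 8*x**7 + 4*x**6 - 4*x**5 - 8*x**4 - 4*x**3 + x**2 + 2*x + 1 and u'(x)^2 = 64*x**6 + 96*x**5 + 36*x**4 - 16*x**3 - 12*x**2 + 1.
Integrate each monomial from 0 to 1 using ∫_0^1 c·x^n dx = c·1^(n+1)/(n+1):
  ∫_0^1 u(x)^2 dx = ∫_0^1 (4*x^8 + 8*x^7 + 4*x^6 - 4*x^5 - 8*x^4 - 4*x^3 + x^2 + 2*x + 1) dx. Term by term:
    ∫_0^1 4*x^8 dx = 4/9;  ∫_0^1 8*x^7 dx = 1;  ∫_0^1 4*x^6 dx = 4/7;
    ∫_0^1 -4*x^5 dx = -2/3;  ∫_0^1 -8*x^4 dx = -8/5;  ∫_0^1 -4*x^3 dx = -1;
    ∫_0^1 x^2 dx = 1/3;  ∫_0^1 2*x dx = 1;  ∫_0^1 1 dx = 1.
  Sum: 4/9 + 1 + 4/7 − 2/3 − 8/5 − 1 + 1/3 + 1 + 1 = 341/315.
  ∫_0^1 u'(x)^2 dx = ∫_0^1 (64*x^6 + 96*x^5 + 36*x^4 - 16*x^3 - 12*x^2 + 1) dx. Term by term:
    ∫_0^1 64*x^6 dx = 64/7;  ∫_0^1 96*x^5 dx = 16;  ∫_0^1 36*x^4 dx = 36/5;
    ∫_0^1 -16*x^3 dx = -4;  ∫_0^1 -12*x^2 dx = -4;  ∫_0^1 1 dx = 1.
  Sum: 64/7 + 16 + 36/5 − 4 − 4 + 1 = 887/35.
Adding: ||u||_{H^1}^2 = 341/315 + 887/35 = 8324/315.


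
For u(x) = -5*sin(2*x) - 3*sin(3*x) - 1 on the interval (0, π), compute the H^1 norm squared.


||u||_{H^1(0,π)}^2 = 4 + 217*π/2

u'(x) = -10*cos(2*x) - 9*cos(3*x).
Expand u² and (u')² and integrate term by term on (0, π), using: for integers n ≥ 1, ∫_0^π sin²(nx) dx = ∫_0^π cos²(nx) dx = π/2; for n ≠ n', ∫_0^π sin(nx)sin(n'x) dx = ∫_0^π cos(nx)cos(n'x) dx = 0; and by product-to-sum, ∫_0^π sin(nx)cos(n'x) dx = ½∫_0^π [sin((n+n')x) + sin((n−n')x)] dx, which is 0 when n+n' is even and 2n/(n²−n'²) when n+n' is odd (it need not vanish on (0, π)). For the constant mode: ∫_0^π 1 dx = π, ∫_0^π cos(nx) dx = 0, ∫_0^π sin(nx) dx = (1−(−1)^n)/n.
  u² squared terms: (-1)²·∫1 dx = 1·π = π;  (-5)²·∫sin(2x)² dx = 25·π/2 = 25*π/2;  (-3)²·∫sin(3x)² dx = 9·π/2 = 9*π/2.
  u² cross terms: 2·(-1)·(-5)·∫1·sin(2x) dx = 10·(0) = 0;  2·(-1)·(-3)·∫1·sin(3x) dx = 6·(2/3) = 4;  2·(-5)·(-3)·∫sin(2x)·sin(3x) dx = 30·(0) = 0.
  So ∫_0^π u² dx = π + 25*π/2 + 9*π/2 + 0 + 4 + 0 = 4 + 18*π.
  (u')² squared terms: (-10)²·∫cos(2x)² dx = 100·π/2 = 50*π;  (-9)²·∫cos(3x)² dx = 81·π/2 = 81*π/2.
  (u')² cross terms: 2·(-10)·(-9)·∫cos(2x)·cos(3x) dx = 180·(0) = 0.
  So ∫_0^π (u')² dx = 50*π + 81*π/2 + 0 = 181*π/2.
||u||_{H^1}^2 = (4 + 18*π) + (181*π/2) = 4 + 217*π/2.


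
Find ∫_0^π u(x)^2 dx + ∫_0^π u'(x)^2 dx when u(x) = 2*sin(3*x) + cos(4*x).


||u||_{H^1(0,π)}^2 = -408/7 + 57*π/2

u'(x) = -4*sin(4*x) + 6*cos(3*x).
Expand u² and (u')² and integrate term by term on (0, π), using: for integers n ≥ 1, ∫_0^π sin²(nx) dx = ∫_0^π cos²(nx) dx = π/2; for n ≠ n', ∫_0^π sin(nx)sin(n'x) dx = ∫_0^π cos(nx)cos(n'x) dx = 0; and by product-to-sum, ∫_0^π sin(nx)cos(n'x) dx = ½∫_0^π [sin((n+n')x) + sin((n−n')x)] dx, which is 0 when n+n' is even and 2n/(n²−n'²) when n+n' is odd (it need not vanish on (0, π)).
  u² squared terms: (2)²·∫sin(3x)² dx = 4·π/2 = 2*π;  (1)²·∫cos(4x)² dx = 1·π/2 = π/2.
  u² cross terms: 2·(2)·(1)·∫sin(3x)·cos(4x) dx = 4·(-6/7) = -24/7.
  So ∫_0^π u² dx = 2*π + π/2 − 24/7 = -24/7 + 5*π/2.
  (u')² squared terms: (-4)²·∫sin(4x)² dx = 16·π/2 = 8*π;  (6)²·∫cos(3x)² dx = 36·π/2 = 18*π.
  (u')² cross terms: 2·(-4)·(6)·∫sin(4x)·cos(3x) dx = -48·(8/7) = -384/7.
  So ∫_0^π (u')² dx = 8*π + 18*π − 384/7 = -384/7 + 26*π.
||u||_{H^1}^2 = (-24/7 + 5*π/2) + (-384/7 + 26*π) = -408/7 + 57*π/2.


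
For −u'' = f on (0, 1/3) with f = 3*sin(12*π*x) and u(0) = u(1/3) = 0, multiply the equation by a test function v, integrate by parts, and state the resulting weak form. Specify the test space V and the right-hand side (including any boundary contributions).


V = H^1_0(0, 1/3) (so v(0) = v(1/3) = 0); weak form: ∫_0^1/3 u'v' dx = ∫_0^1/3 (3*sin(12*π*x)) v dx for all v ∈ V.

Multiply both sides by a test function v and integrate from 0 to 1/3:
  ∫_0^1/3 −u''(x) v(x) dx = ∫_0^1/3 f(x) v(x) dx.
Integrate the LHS by parts once:
  ∫_0^1/3 −u'' v dx = −[u'(x) v(x)]_0^1/3 + ∫_0^1/3 u'(x) v'(x) dx.
Thus ∫_0^1/3 u'(x) v'(x) dx = ∫_0^1/3 f(x) v(x) dx + [u'(x) v(x)]_0^1/3.
Choose V so that boundary terms are either known or forced to vanish.
u is Dirichlet: u(0) = u(1/3) = 0. Let V = H^1_0(0, 1/3); then v(0) = v(1/3) = 0, and [u' v]_0^1/3 = 0.
Weak formulation: find u (satisfying any essential BC) such that ∫_0^1/3 u'(x) v'(x) dx = ∫_0^1/3 f v dx for all v ∈ V.
Substituting f(x) = 3*sin(12*π*x), the right-hand side is ∫_0^1/3 (3*sin(12*π*x)) v dx.


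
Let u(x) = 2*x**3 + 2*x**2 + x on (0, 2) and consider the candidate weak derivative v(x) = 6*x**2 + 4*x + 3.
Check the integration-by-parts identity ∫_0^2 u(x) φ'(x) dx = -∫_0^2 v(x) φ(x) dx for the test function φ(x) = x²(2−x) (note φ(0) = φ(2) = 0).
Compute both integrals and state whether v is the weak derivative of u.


LHS = -308/15, RHS = -116/5. No, v is not the weak derivative of u.

u(x) = 2*x**3 + 2*x**2 + x, classical derivative u'(x) = 6*x**2 + 4*x + 1.
φ(x) = x²(2−x), so φ'(x) = x*(4 - 3*x).
Note φ(0) = φ(2) = 0, so the boundary term u·φ vanishes.
LHS = ∫_0^2 u(x) φ'(x) dx = ∫_0^2 (-6*x^5 + 2*x^4 + 5*x^3 + 4*x^2) dx. Term by term:
  ∫_0^2 -6*x^5 dx = -64;  ∫_0^2 2*x^4 dx = 64/5;  ∫_0^2 5*x^3 dx = 20;
  ∫_0^2 4*x^2 dx = 32/3.
Sum: -64 + 64/5 + 20 + 32/3 = -308/15.
So LHS = -308/15.
∫_0^2 v(x) φ(x) dx = ∫_0^2 (-6*x^5 + 8*x^4 + 5*x^3 + 6*x^2) dx. Term by term:
  ∫_0^2 -6*x^5 dx = -64;  ∫_0^2 8*x^4 dx = 256/5;  ∫_0^2 5*x^3 dx = 20;
  ∫_0^2 6*x^2 dx = 16.
Sum: -64 + 256/5 + 20 + 16 = 116/5.
So RHS = -∫_0^2 v(x) φ(x) dx = -116/5.
LHS − RHS = 8/3 ≠ 0, so the identity fails.
(For a valid weak derivative the identity must hold for EVERY test function, in particular this one. The failure shows v is NOT the weak derivative of u.)
Correct weak derivative would be u'(x) = 6*x**2 + 4*x + 1.


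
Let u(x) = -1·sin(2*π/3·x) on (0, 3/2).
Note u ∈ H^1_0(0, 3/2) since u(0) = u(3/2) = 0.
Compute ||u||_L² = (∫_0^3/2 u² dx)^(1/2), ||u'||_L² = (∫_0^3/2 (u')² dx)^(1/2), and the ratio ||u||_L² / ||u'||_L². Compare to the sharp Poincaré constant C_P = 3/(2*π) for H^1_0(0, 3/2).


||u||_L² / ||u'||_L² = 3/(2*π) = C_P.

u(x) = -1·sin(2*π/3·x), so u'(x) = -2*π*cos(2*π*x/3)/3.
Writing u(x) = A·sin(kπx/L) with A = -1 and k = 1, use ∫_0^L sin²(kπx/L) dx = L/2 and ∫_0^L cos²(kπx/L) dx = L/2.
u² = 1·sin²(2*π/3·x) and (u')² = 4*π^2/9·cos²(2*π/3·x), and each of sin², cos² integrates to L/2 = 3/4 over (0, 3/2).
∫_0^3/2 u² dx = 3/4, so ||u||_L² = sqrt(3)/2.
∫_0^3/2 (u')² dx = π^2/3, so ||u'||_L² = sqrt(3)*π/3.
Ratio ||u||_L² / ||u'||_L² = 3/(2*π).
Sharp Poincaré constant on H^1_0(0, 3/2) is C_P = L/π = 3/(2*π), achieved by sin(2*π/3·x).
This is the k = 1 eigenfunction (up to amplitude), so the ratio equals the sharp Poincaré constant exactly.
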